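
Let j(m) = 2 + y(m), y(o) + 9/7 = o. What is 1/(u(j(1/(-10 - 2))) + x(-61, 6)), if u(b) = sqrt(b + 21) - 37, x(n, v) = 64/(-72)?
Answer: -85932/3206809 - 54*sqrt(38157)/3206809 ≈ -0.030086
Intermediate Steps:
y(o) = -9/7 + o
x(n, v) = -8/9 (x(n, v) = 64*(-1/72) = -8/9)
j(m) = 5/7 + m (j(m) = 2 + (-9/7 + m) = 5/7 + m)
u(b) = -37 + sqrt(21 + b) (u(b) = sqrt(21 + b) - 37 = -37 + sqrt(21 + b))
1/(u(j(1/(-10 - 2))) + x(-61, 6)) = 1/((-37 + sqrt(21 + (5/7 + 1/(-10 - 2)))) - 8/9) = 1/((-37 + sqrt(21 + (5/7 + 1/(-12)))) - 8/9) = 1/((-37 + sqrt(21 + (5/7 - 1/12))) - 8/9) = 1/((-37 + sqrt(21 + 53/84)) - 8/9) = 1/((-37 + sqrt(1817/84)) - 8/9) = 1/((-37 + sqrt(38157)/42) - 8/9) = 1/(-341/9 + sqrt(38157)/42)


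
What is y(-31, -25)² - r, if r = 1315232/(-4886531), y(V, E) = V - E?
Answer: 177230348/4886531 ≈ 36.269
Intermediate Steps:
r = -1315232/4886531 (r = 1315232*(-1/4886531) = -1315232/4886531 ≈ -0.26915)
y(-31, -25)² - r = (-31 - 1*(-25))² - 1*(-1315232/4886531) = (-31 + 25)² + 1315232/4886531 = (-6)² + 1315232/4886531 = 36 + 1315232/4886531 = 177230348/4886531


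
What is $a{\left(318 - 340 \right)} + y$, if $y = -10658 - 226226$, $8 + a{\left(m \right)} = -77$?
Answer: $-236969$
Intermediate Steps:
$a{\left(m \right)} = -85$ ($a{\left(m \right)} = -8 - 77 = -85$)
$y = -236884$ ($y = -10658 - 226226 = -236884$)
$a{\left(318 - 340 \right)} + y = -85 - 236884 = -236969$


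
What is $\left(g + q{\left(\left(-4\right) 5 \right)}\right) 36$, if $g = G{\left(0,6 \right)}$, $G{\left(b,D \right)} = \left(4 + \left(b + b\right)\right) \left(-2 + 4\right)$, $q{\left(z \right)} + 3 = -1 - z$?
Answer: $864$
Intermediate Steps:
$q{\left(z \right)} = -4 - z$ ($q{\left(z \right)} = -3 - \left(1 + z\right) = -4 - z$)
$G{\left(b,D \right)} = 8 + 4 b$ ($G{\left(b,D \right)} = \left(4 + 2 b\right) 2 = 8 + 4 b$)
$g = 8$ ($g = 8 + 4 \cdot 0 = 8 + 0 = 8$)
$\left(g + q{\left(\left(-4\right) 5 \right)}\right) 36 = \left(8 - \left(4 - 20\right)\right) 36 = \left(8 - -16\right) 36 = \left(8 + \left(-4 + 20\right)\right) 36 = \left(8 + 16\right) 36 = 24 \cdot 36 = 864$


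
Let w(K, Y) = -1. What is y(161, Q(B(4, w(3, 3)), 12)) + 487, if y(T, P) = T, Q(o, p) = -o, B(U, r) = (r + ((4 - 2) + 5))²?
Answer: 648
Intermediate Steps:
B(U, r) = (7 + r)² (B(U, r) = (r + (2 + 5))² = (r + 7)² = (7 + r)²)
y(161, Q(B(4, w(3, 3)), 12)) + 487 = 161 + 487 = 648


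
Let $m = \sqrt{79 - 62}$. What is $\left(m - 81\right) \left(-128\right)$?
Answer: $10368 - 128 \sqrt{17} \approx 9840.3$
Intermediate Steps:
$m = \sqrt{17} \approx 4.1231$
$\left(m - 81\right) \left(-128\right) = \left(\sqrt{17} - 81\right) \left(-128\right) = \left(-81 + \sqrt{17}\right) \left(-128\right) = 10368 - 128 \sqrt{17}$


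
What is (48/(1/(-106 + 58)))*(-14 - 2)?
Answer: 36864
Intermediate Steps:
(48/(1/(-106 + 58)))*(-14 - 2) = (48/(1/(-48)))*(-16) = (48/(-1/48))*(-16) = (48*(-48))*(-16) = -2304*(-16) = 36864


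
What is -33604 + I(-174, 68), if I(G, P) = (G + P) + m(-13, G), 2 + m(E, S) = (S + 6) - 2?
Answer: -33882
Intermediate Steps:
m(E, S) = 2 + S (m(E, S) = -2 + ((S + 6) - 2) = -2 + ((6 + S) - 2) = -2 + (4 + S) = 2 + S)
I(G, P) = 2 + P + 2*G (I(G, P) = (G + P) + (2 + G) = 2 + P + 2*G)
-33604 + I(-174, 68) = -33604 + (2 + 68 + 2*(-174)) = -33604 + (2 + 68 - 348) = -33604 - 278 = -33882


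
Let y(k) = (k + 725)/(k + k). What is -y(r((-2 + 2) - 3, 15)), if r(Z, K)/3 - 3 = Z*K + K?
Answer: 322/81 ≈ 3.9753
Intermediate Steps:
r(Z, K) = 9 + 3*K + 3*K*Z (r(Z, K) = 9 + 3*(Z*K + K) = 9 + 3*(K*Z + K) = 9 + 3*(K + K*Z) = 9 + (3*K + 3*K*Z) = 9 + 3*K + 3*K*Z)
y(k) = (725 + k)/(2*k) (y(k) = (725 + k)/((2*k)) = (725 + k)*(1/(2*k)) = (725 + k)/(2*k))
-y(r((-2 + 2) - 3, 15)) = -(725 + (9 + 3*15 + 3*15*((-2 + 2) - 3)))/(2*(9 + 3*15 + 3*15*((-2 + 2) - 3))) = -(725 + (9 + 45 + 3*15*(0 - 3)))/(2*(9 + 45 + 3*15*(0 - 3))) = -(725 + (9 + 45 + 3*15*(-3)))/(2*(9 + 45 + 3*15*(-3))) = -(725 + (9 + 45 - 135))/(2*(9 + 45 - 135)) = -(725 - 81)/(2*(-81)) = -(-1)*644/(2*81) = -1*(-322/81) = 322/81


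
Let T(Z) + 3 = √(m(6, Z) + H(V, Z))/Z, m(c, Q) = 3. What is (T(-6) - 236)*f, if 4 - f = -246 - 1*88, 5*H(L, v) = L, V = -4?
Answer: -80782 - 169*√55/15 ≈ -80866.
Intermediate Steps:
H(L, v) = L/5
f = 338 (f = 4 - (-246 - 1*88) = 4 - (-246 - 88) = 4 - 1*(-334) = 4 + 334 = 338)
T(Z) = -3 + √55/(5*Z) (T(Z) = -3 + √(3 + (⅕)*(-4))/Z = -3 + √(3 - ⅘)/Z = -3 + √(11/5)/Z = -3 + (√55/5)/Z = -3 + √55/(5*Z))
(T(-6) - 236)*f = ((-3 + (⅕)*√55/(-6)) - 236)*338 = ((-3 + (⅕)*√55*(-⅙)) - 236)*338 = ((-3 - √55/30) - 236)*338 = (-239 - √55/30)*338 = -80782 - 169*√55/15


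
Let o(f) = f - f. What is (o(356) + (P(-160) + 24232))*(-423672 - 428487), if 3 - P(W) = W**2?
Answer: 1163197035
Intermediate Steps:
o(f) = 0
P(W) = 3 - W**2
(o(356) + (P(-160) + 24232))*(-423672 - 428487) = (0 + ((3 - 1*(-160)**2) + 24232))*(-423672 - 428487) = (0 + ((3 - 1*25600) + 24232))*(-852159) = (0 + ((3 - 25600) + 24232))*(-852159) = (0 + (-25597 + 24232))*(-852159) = (0 - 1365)*(-852159) = -1365*(-852159) = 1163197035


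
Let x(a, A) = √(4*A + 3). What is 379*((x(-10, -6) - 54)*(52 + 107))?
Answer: -3254094 + 60261*I*√21 ≈ -3.2541e+6 + 2.7615e+5*I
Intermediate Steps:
x(a, A) = √(3 + 4*A)
379*((x(-10, -6) - 54)*(52 + 107)) = 379*((√(3 + 4*(-6)) - 54)*(52 + 107)) = 379*((√(3 - 24) - 54)*159) = 379*((√(-21) - 54)*159) = 379*((I*√21 - 54)*159) = 379*((-54 + I*√21)*159) = 379*(-8586 + 159*I*√21) = -3254094 + 60261*I*√21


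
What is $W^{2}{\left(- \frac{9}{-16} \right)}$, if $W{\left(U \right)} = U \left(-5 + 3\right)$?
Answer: $\frac{81}{64} \approx 1.2656$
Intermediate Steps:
$W{\left(U \right)} = - 2 U$ ($W{\left(U \right)} = U \left(-2\right) = - 2 U$)
$W^{2}{\left(- \frac{9}{-16} \right)} = \left(- 2 \left(- \frac{9}{-16}\right)\right)^{2} = \left(- 2 \left(\left(-9\right) \left(- \frac{1}{16}\right)\right)\right)^{2} = \left(\left(-2\right) \frac{9}{16}\right)^{2} = \left(- \frac{9}{8}\right)^{2} = \frac{81}{64}$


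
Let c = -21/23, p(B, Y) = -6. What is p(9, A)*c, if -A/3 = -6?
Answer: 126/23 ≈ 5.4783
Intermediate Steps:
A = 18 (A = -3*(-6) = 18)
c = -21/23 (c = -21*1/23 = -21/23 ≈ -0.91304)
p(9, A)*c = -6*(-21/23) = 126/23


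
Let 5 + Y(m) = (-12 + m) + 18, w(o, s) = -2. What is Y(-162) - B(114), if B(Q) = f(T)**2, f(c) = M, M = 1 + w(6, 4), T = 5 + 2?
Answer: -162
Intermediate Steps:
Y(m) = 1 + m (Y(m) = -5 + ((-12 + m) + 18) = -5 + (6 + m) = 1 + m)
T = 7
M = -1 (M = 1 - 2 = -1)
f(c) = -1
B(Q) = 1 (B(Q) = (-1)**2 = 1)
Y(-162) - B(114) = (1 - 162) - 1*1 = -161 - 1 = -162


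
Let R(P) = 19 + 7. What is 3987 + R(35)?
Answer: 4013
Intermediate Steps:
R(P) = 26
3987 + R(35) = 3987 + 26 = 4013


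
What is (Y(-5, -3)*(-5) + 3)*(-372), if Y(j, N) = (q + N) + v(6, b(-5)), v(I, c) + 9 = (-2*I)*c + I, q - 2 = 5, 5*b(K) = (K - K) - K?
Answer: -21576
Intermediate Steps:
b(K) = -K/5 (b(K) = ((K - K) - K)/5 = (0 - K)/5 = (-K)/5 = -K/5)
q = 7 (q = 2 + 5 = 7)
v(I, c) = -9 + I - 2*I*c (v(I, c) = -9 + ((-2*I)*c + I) = -9 + (-2*I*c + I) = -9 + (I - 2*I*c) = -9 + I - 2*I*c)
Y(j, N) = -8 + N (Y(j, N) = (7 + N) + (-9 + 6 - 2*6*(-⅕*(-5))) = (7 + N) + (-9 + 6 - 2*6*1) = (7 + N) + (-9 + 6 - 12) = (7 + N) - 15 = -8 + N)
(Y(-5, -3)*(-5) + 3)*(-372) = ((-8 - 3)*(-5) + 3)*(-372) = (-11*(-5) + 3)*(-372) = (55 + 3)*(-372) = 58*(-372) = -21576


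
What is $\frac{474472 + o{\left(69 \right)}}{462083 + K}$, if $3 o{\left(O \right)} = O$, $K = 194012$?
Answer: $\frac{94899}{131219} \approx 0.72321$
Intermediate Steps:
$o{\left(O \right)} = \frac{O}{3}$
$\frac{474472 + o{\left(69 \right)}}{462083 + K} = \frac{474472 + \frac{1}{3} \cdot 69}{462083 + 194012} = \frac{474472 + 23}{656095} = 474495 \cdot \frac{1}{656095} = \frac{94899}{131219}$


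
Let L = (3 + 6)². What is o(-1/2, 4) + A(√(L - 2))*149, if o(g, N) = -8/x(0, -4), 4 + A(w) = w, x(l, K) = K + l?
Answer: -594 + 149*√79 ≈ 730.34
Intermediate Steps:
L = 81 (L = 9² = 81)
A(w) = -4 + w
o(g, N) = 2 (o(g, N) = -8/(-4 + 0) = -8/(-4) = -8*(-¼) = 2)
o(-1/2, 4) + A(√(L - 2))*149 = 2 + (-4 + √(81 - 2))*149 = 2 + (-4 + √79)*149 = 2 + (-596 + 149*√79) = -594 + 149*√79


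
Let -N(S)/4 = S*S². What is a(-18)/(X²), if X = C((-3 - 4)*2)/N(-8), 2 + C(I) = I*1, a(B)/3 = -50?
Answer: -2457600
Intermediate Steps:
a(B) = -150 (a(B) = 3*(-50) = -150)
C(I) = -2 + I (C(I) = -2 + I*1 = -2 + I)
N(S) = -4*S³ (N(S) = -4*S*S² = -4*S³)
X = -1/128 (X = (-2 + (-3 - 4)*2)/((-4*(-8)³)) = (-2 - 7*2)/((-4*(-512))) = (-2 - 14)/2048 = -16*1/2048 = -1/128 ≈ -0.0078125)
a(-18)/(X²) = -150/((-1/128)²) = -150/1/16384 = -150*16384 = -2457600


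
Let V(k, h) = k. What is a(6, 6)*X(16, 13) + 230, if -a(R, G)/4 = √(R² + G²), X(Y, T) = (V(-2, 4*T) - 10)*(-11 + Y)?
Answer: 230 + 1440*√2 ≈ 2266.5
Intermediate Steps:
X(Y, T) = 132 - 12*Y (X(Y, T) = (-2 - 10)*(-11 + Y) = -12*(-11 + Y) = 132 - 12*Y)
a(R, G) = -4*√(G² + R²) (a(R, G) = -4*√(R² + G²) = -4*√(G² + R²))
a(6, 6)*X(16, 13) + 230 = (-4*√(6² + 6²))*(132 - 12*16) + 230 = (-4*√(36 + 36))*(132 - 192) + 230 = -24*√2*(-60) + 230 = 1440*√2 + 230 = 230 + 1440*√2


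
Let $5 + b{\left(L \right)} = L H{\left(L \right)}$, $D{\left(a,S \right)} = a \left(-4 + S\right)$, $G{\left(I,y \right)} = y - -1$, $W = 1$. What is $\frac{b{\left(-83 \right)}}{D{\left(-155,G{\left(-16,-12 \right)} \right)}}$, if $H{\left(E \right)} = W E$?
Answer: $\frac{6884}{2325} \approx 2.9609$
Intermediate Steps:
$H{\left(E \right)} = E$ ($H{\left(E \right)} = 1 E = E$)
$G{\left(I,y \right)} = 1 + y$ ($G{\left(I,y \right)} = y + 1 = 1 + y$)
$b{\left(L \right)} = -5 + L^{2}$ ($b{\left(L \right)} = -5 + L L = -5 + L^{2}$)
$\frac{b{\left(-83 \right)}}{D{\left(-155,G{\left(-16,-12 \right)} \right)}} = \frac{-5 + \left(-83\right)^{2}}{\left(-155\right) \left(-4 + \left(1 - 12\right)\right)} = \frac{-5 + 6889}{\left(-155\right) \left(-4 - 11\right)} = \frac{6884}{\left(-155\right) \left(-15\right)} = \frac{6884}{2325}$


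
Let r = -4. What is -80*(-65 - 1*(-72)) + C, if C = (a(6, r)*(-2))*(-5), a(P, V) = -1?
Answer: -570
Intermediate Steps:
C = -10 (C = -1*(-2)*(-5) = 2*(-5) = -10)
-80*(-65 - 1*(-72)) + C = -80*(-65 - 1*(-72)) - 10 = -80*(-65 + 72) - 10 = -80*7 - 10 = -560 - 10 = -570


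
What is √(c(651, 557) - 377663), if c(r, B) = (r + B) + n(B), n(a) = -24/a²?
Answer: 3*I*√12977198591/557 ≈ 613.56*I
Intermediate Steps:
n(a) = -24/a²
c(r, B) = B + r - 24/B² (c(r, B) = (r + B) - 24/B² = (B + r) - 24/B² = B + r - 24/B²)
√(c(651, 557) - 377663) = √((557 + 651 - 24/557²) - 377663) = √((557 + 651 - 24*1/310249) - 377663) = √((557 + 651 - 24/310249) - 377663) = √(374780768/310249 - 377663) = √(-116794787319/310249) = 3*I*√12977198591/557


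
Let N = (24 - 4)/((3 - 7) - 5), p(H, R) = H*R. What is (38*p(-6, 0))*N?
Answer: 0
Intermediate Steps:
N = -20/9 (N = 20/(-4 - 5) = 20/(-9) = 20*(-⅑) = -20/9 ≈ -2.2222)
(38*p(-6, 0))*N = (38*(-6*0))*(-20/9) = (38*0)*(-20/9) = 0*(-20/9) = 0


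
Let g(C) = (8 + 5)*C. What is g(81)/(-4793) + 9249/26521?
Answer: 16403844/127115153 ≈ 0.12905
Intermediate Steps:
g(C) = 13*C
g(81)/(-4793) + 9249/26521 = (13*81)/(-4793) + 9249/26521 = 1053*(-1/4793) + 9249*(1/26521) = -1053/4793 + 9249/26521 = 16403844/127115153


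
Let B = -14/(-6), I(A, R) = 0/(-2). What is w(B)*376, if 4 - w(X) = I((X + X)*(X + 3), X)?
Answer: 1504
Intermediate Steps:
I(A, R) = 0 (I(A, R) = 0*(-½) = 0)
B = 7/3 (B = -14*(-⅙) = 7/3 ≈ 2.3333)
w(X) = 4 (w(X) = 4 - 1*0 = 4 + 0 = 4)
w(B)*376 = 4*376 = 1504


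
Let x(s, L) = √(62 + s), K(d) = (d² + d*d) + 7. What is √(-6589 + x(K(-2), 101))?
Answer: √(-6589 + √77) ≈ 81.119*I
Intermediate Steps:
K(d) = 7 + 2*d² (K(d) = (d² + d²) + 7 = 2*d² + 7 = 7 + 2*d²)
√(-6589 + x(K(-2), 101)) = √(-6589 + √(62 + (7 + 2*(-2)²))) = √(-6589 + √(62 + (7 + 2*4))) = √(-6589 + √(62 + (7 + 8))) = √(-6589 + √(62 + 15)) = √(-6589 + √77)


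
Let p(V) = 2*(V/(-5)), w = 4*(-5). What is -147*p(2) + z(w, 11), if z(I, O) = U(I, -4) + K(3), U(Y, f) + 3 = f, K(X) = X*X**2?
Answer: 688/5 ≈ 137.60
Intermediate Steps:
K(X) = X**3
U(Y, f) = -3 + f
w = -20
z(I, O) = 20 (z(I, O) = (-3 - 4) + 3**3 = -7 + 27 = 20)
p(V) = -2*V/5 (p(V) = 2*(V*(-1/5)) = 2*(-V/5) = -2*V/5)
-147*p(2) + z(w, 11) = -(-294)*2/5 + 20 = -147*(-4/5) + 20 = 588/5 + 20 = 688/5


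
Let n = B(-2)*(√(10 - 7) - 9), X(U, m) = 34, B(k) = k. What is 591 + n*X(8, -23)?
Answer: 1203 - 68*√3 ≈ 1085.2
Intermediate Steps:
n = 18 - 2*√3 (n = -2*(√(10 - 7) - 9) = -2*(√3 - 9) = -2*(-9 + √3) = 18 - 2*√3 ≈ 14.536)
591 + n*X(8, -23) = 591 + (18 - 2*√3)*34 = 591 + (612 - 68*√3) = 1203 - 68*√3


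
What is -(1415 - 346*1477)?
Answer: 509627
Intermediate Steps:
-(1415 - 346*1477) = -(1415 - 511042) = -1*(-509627) = 509627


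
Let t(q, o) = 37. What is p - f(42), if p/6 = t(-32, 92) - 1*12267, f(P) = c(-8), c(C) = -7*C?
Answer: -73436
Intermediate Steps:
f(P) = 56 (f(P) = -7*(-8) = 56)
p = -73380 (p = 6*(37 - 1*12267) = 6*(37 - 12267) = 6*(-12230) = -73380)
p - f(42) = -73380 - 1*56 = -73380 - 56 = -73436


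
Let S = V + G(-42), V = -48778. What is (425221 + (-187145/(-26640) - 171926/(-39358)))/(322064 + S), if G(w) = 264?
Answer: 44585493962507/28681638717600 ≈ 1.5545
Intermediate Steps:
S = -48514 (S = -48778 + 264 = -48514)
(425221 + (-187145/(-26640) - 171926/(-39358)))/(322064 + S) = (425221 + (-187145/(-26640) - 171926/(-39358)))/(322064 - 48514) = (425221 + (-187145*(-1/26640) - 171926*(-1/39358)))/273550 = (425221 + (37429/5328 + 85963/19679))*(1/273550) = (425221 + 1194576155/104849712)*(1/273550) = (44585493962507/104849712)*(1/273550) = 44585493962507/28681638717600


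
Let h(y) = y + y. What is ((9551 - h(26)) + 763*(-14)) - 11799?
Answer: -12982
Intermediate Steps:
h(y) = 2*y
((9551 - h(26)) + 763*(-14)) - 11799 = ((9551 - 2*26) + 763*(-14)) - 11799 = ((9551 - 1*52) - 10682) - 11799 = ((9551 - 52) - 10682) - 11799 = (9499 - 10682) - 11799 = -1183 - 11799 = -12982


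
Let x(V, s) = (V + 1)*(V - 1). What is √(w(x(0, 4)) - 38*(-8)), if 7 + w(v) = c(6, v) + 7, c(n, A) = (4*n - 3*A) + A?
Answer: √330 ≈ 18.166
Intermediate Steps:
x(V, s) = (1 + V)*(-1 + V)
c(n, A) = -2*A + 4*n (c(n, A) = (-3*A + 4*n) + A = -2*A + 4*n)
w(v) = 24 - 2*v (w(v) = -7 + ((-2*v + 4*6) + 7) = -7 + ((-2*v + 24) + 7) = -7 + ((24 - 2*v) + 7) = -7 + (31 - 2*v) = 24 - 2*v)
√(w(x(0, 4)) - 38*(-8)) = √((24 - 2*(-1 + 0²)) - 38*(-8)) = √((24 - 2*(-1 + 0)) + 304) = √((24 - 2*(-1)) + 304) = √((24 + 2) + 304) = √(26 + 304) = √330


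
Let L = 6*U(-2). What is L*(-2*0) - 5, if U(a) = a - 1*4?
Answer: -5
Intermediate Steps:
U(a) = -4 + a (U(a) = a - 4 = -4 + a)
L = -36 (L = 6*(-4 - 2) = 6*(-6) = -36)
L*(-2*0) - 5 = -(-72)*0 - 5 = -36*0 - 5 = 0 - 5 = -5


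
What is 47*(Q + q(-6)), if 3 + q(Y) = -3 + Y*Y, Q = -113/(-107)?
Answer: 156181/107 ≈ 1459.6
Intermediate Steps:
Q = 113/107 (Q = -113*(-1/107) = 113/107 ≈ 1.0561)
q(Y) = -6 + Y² (q(Y) = -3 + (-3 + Y*Y) = -3 + (-3 + Y²) = -6 + Y²)
47*(Q + q(-6)) = 47*(113/107 + (-6 + (-6)²)) = 47*(113/107 + (-6 + 36)) = 47*(113/107 + 30) = 47*(3323/107) = 156181/107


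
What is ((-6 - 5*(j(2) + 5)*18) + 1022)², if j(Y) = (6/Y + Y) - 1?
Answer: 42436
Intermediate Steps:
j(Y) = -1 + Y + 6/Y (j(Y) = (Y + 6/Y) - 1 = -1 + Y + 6/Y)
((-6 - 5*(j(2) + 5)*18) + 1022)² = ((-6 - 5*((-1 + 2 + 6/2) + 5)*18) + 1022)² = ((-6 - 5*((-1 + 2 + 6*(½)) + 5)*18) + 1022)² = ((-6 - 5*((-1 + 2 + 3) + 5)*18) + 1022)² = ((-6 - 5*(4 + 5)*18) + 1022)² = ((-6 - 5*9*18) + 1022)² = ((-6 - 45*18) + 1022)² = ((-6 - 810) + 1022)² = (-816 + 1022)² = 206² = 42436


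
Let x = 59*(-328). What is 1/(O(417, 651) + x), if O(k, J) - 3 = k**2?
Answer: 1/154540 ≈ 6.4708e-6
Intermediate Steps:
O(k, J) = 3 + k**2
x = -19352
1/(O(417, 651) + x) = 1/((3 + 417**2) - 19352) = 1/((3 + 173889) - 19352) = 1/(173892 - 19352) = 1/154540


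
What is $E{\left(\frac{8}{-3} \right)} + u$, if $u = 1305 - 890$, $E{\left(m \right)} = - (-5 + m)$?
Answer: $\frac{1268}{3} \approx 422.67$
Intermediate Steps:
$E{\left(m \right)} = 5 - m$
$u = 415$ ($u = 1305 - 890 = 415$)
$E{\left(\frac{8}{-3} \right)} + u = \left(5 - \frac{8}{-3}\right) + 415 = \left(5 - 8 \left(- \frac{1}{3}\right)\right) + 415 = \left(5 - - \frac{8}{3}\right) + 415 = \left(5 + \frac{8}{3}\right) + 415 = \frac{23}{3} + 415 = \frac{1268}{3}$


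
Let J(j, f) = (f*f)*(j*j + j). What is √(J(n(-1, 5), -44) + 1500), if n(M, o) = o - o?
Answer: 10*√15 ≈ 38.730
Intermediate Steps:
n(M, o) = 0
J(j, f) = f²*(j + j²) (J(j, f) = f²*(j² + j) = f²*(j + j²))
√(J(n(-1, 5), -44) + 1500) = √(0*(-44)²*(1 + 0) + 1500) = √(0*1936*1 + 1500) = √(0 + 1500) = √1500 = 10*√15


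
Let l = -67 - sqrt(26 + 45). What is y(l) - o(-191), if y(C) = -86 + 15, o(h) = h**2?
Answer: -36552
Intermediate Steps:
l = -67 - sqrt(71) ≈ -75.426
y(C) = -71
y(l) - o(-191) = -71 - 1*(-191)**2 = -71 - 1*36481 = -71 - 36481 = -36552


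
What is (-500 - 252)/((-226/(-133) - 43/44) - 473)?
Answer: 4400704/2763771 ≈ 1.5923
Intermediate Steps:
(-500 - 252)/((-226/(-133) - 43/44) - 473) = -752/((-226*(-1/133) - 43*1/44) - 473) = -752/((226/133 - 43/44) - 473) = -752/(4225/5852 - 473) = -752/(-2763771/5852) = -752*(-5852/2763771) = 4400704/2763771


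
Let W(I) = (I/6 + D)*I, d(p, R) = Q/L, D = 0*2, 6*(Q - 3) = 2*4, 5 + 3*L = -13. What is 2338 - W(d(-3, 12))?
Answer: 4544903/1944 ≈ 2337.9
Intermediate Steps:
L = -6 (L = -5/3 + (1/3)*(-13) = -5/3 - 13/3 = -6)
Q = 13/3 (Q = 3 + (2*4)/6 = 3 + (1/6)*8 = 3 + 4/3 = 13/3 ≈ 4.3333)
D = 0
d(p, R) = -13/18 (d(p, R) = (13/3)/(-6) = (13/3)*(-1/6) = -13/18)
W(I) = I**2/6 (W(I) = (I/6 + 0)*I = (I/6)*I = I**2/6)
2338 - W(d(-3, 12)) = 2338 - (-13/18)**2/6 = 2338 - 169/(6*324) = 2338 - 1*169/1944 = 2338 - 169/1944 = 4544903/1944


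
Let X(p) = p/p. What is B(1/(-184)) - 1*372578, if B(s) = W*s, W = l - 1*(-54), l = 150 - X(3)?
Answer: -68554555/184 ≈ -3.7258e+5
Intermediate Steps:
X(p) = 1
l = 149 (l = 150 - 1*1 = 150 - 1 = 149)
W = 203 (W = 149 - 1*(-54) = 149 + 54 = 203)
B(s) = 203*s
B(1/(-184)) - 1*372578 = 203/(-184) - 1*372578 = 203*(-1/184) - 372578 = -203/184 - 372578 = -68554555/184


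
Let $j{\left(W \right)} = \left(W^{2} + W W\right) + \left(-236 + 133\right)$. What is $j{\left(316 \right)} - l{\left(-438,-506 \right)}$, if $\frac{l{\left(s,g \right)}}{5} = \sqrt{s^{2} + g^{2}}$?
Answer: $199609 - 10 \sqrt{111970} \approx 1.9626 \cdot 10^{5}$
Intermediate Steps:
$l{\left(s,g \right)} = 5 \sqrt{g^{2} + s^{2}}$ ($l{\left(s,g \right)} = 5 \sqrt{s^{2} + g^{2}} = 5 \sqrt{g^{2} + s^{2}}$)
$j{\left(W \right)} = -103 + 2 W^{2}$ ($j{\left(W \right)} = \left(W^{2} + W^{2}\right) - 103 = 2 W^{2} - 103 = -103 + 2 W^{2}$)
$j{\left(316 \right)} - l{\left(-438,-506 \right)} = \left(-103 + 2 \cdot 316^{2}\right) - 5 \sqrt{\left(-506\right)^{2} + \left(-438\right)^{2}} = \left(-103 + 2 \cdot 99856\right) - 5 \sqrt{256036 + 191844} = \left(-103 + 199712\right) - 5 \sqrt{447880} = 199609 - 5 \cdot 2 \sqrt{111970} = 199609 - 10 \sqrt{111970}$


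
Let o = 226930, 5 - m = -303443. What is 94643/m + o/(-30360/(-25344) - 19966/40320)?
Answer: 3037742377133/9406888 ≈ 3.2293e+5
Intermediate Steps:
m = 303448 (m = 5 - 1*(-303443) = 5 + 303443 = 303448)
94643/m + o/(-30360/(-25344) - 19966/40320) = 94643/303448 + 226930/(-30360/(-25344) - 19966/40320) = 94643*(1/303448) + 226930/(-30360*(-1/25344) - 19966*1/40320) = 94643/303448 + 226930/(115/96 - 9983/20160) = 94643/303448 + 226930/(14167/20160) = 94643/303448 + 226930*(20160/14167) = 94643/303448 + 4574908800/14167 = 3037742377133/9406888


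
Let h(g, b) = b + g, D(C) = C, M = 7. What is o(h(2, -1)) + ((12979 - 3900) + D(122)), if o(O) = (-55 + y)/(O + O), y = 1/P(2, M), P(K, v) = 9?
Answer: 82562/9 ≈ 9173.6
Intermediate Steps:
y = ⅑ (y = 1/9 = ⅑ ≈ 0.11111)
o(O) = -247/(9*O) (o(O) = (-55 + ⅑)/(O + O) = -494*1/(2*O)/9 = -247/(9*O))
o(h(2, -1)) + ((12979 - 3900) + D(122)) = -247/(9*(-1 + 2)) + ((12979 - 3900) + 122) = -247/9/1 + (9079 + 122) = -247/9*1 + 9201 = -247/9 + 9201 = 82562/9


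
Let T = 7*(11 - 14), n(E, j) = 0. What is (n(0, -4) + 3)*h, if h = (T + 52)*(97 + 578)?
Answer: 62775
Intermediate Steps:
T = -21 (T = 7*(-3) = -21)
h = 20925 (h = (-21 + 52)*(97 + 578) = 31*675 = 20925)
(n(0, -4) + 3)*h = (0 + 3)*20925 = 3*20925 = 62775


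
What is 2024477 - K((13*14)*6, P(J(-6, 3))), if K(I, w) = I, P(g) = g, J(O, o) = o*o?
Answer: 2023385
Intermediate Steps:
J(O, o) = o²
2024477 - K((13*14)*6, P(J(-6, 3))) = 2024477 - 13*14*6 = 2024477 - 182*6 = 2024477 - 1*1092 = 2024477 - 1092 = 2023385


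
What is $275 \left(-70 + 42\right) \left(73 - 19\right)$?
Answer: $-415800$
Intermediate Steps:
$275 \left(-70 + 42\right) \left(73 - 19\right) = 275 \left(\left(-28\right) 54\right) = 275 \left(-1512\right) = -415800$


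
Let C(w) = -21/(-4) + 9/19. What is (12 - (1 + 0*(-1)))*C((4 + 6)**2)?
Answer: 4785/76 ≈ 62.961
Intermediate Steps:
C(w) = 435/76 (C(w) = -21*(-1/4) + 9*(1/19) = 21/4 + 9/19 = 435/76)
(12 - (1 + 0*(-1)))*C((4 + 6)**2) = (12 - (1 + 0*(-1)))*(435/76) = (12 - (1 + 0))*(435/76) = (12 - 1*1)*(435/76) = (12 - 1)*(435/76) = 11*(435/76) = 4785/76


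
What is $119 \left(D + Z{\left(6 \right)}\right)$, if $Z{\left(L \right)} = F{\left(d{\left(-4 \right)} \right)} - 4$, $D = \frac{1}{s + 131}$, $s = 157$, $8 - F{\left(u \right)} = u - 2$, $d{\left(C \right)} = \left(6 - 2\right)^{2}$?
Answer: $- \frac{342601}{288} \approx -1189.6$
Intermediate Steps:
$d{\left(C \right)} = 16$ ($d{\left(C \right)} = 4^{2} = 16$)
$F{\left(u \right)} = 10 - u$ ($F{\left(u \right)} = 8 - \left(u - 2\right) = 8 - \left(-2 + u\right) = 10 - u$)
$D = \frac{1}{288}$ ($D = \frac{1}{157 + 131} = \frac{1}{288} \approx 0.0034722$)
$Z{\left(L \right)} = -10$ ($Z{\left(L \right)} = \left(10 - 16\right) - 4 = -6 - 4 = -10$)
$119 \left(D + Z{\left(6 \right)}\right) = 119 \left(\frac{1}{288} - 10\right) = 119 \left(- \frac{2879}{288}\right) = - \frac{342601}{288}$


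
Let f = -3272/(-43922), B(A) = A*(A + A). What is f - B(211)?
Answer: -1955449726/21961 ≈ -89042.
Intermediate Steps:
B(A) = 2*A² (B(A) = A*(2*A) = 2*A²)
f = 1636/21961 (f = -3272*(-1/43922) = 1636/21961 ≈ 0.074496)
f - B(211) = 1636/21961 - 2*211² = 1636/21961 - 2*44521 = 1636/21961 - 1*89042 = 1636/21961 - 89042 = -1955449726/21961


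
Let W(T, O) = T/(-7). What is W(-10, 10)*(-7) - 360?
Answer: -370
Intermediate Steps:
W(T, O) = -T/7 (W(T, O) = T*(-⅐) = -T/7)
W(-10, 10)*(-7) - 360 = -⅐*(-10)*(-7) - 360 = (10/7)*(-7) - 360 = -10 - 360 = -370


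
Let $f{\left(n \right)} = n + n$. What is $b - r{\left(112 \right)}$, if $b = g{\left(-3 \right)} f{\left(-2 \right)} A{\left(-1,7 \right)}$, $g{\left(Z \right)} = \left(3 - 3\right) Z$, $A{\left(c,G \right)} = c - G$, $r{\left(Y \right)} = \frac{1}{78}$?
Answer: $- \frac{1}{78} \approx -0.012821$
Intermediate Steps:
$r{\left(Y \right)} = \frac{1}{78}$
$f{\left(n \right)} = 2 n$
$g{\left(Z \right)} = 0$ ($g{\left(Z \right)} = 0 Z = 0$)
$b = 0$ ($b = 0 \cdot 2 \left(-2\right) \left(-1 - 7\right) = 0 \left(-4\right) \left(-1 - 7\right) = 0 \left(-8\right) = 0$)
$b - r{\left(112 \right)} = 0 - \frac{1}{78} = - \frac{1}{78}$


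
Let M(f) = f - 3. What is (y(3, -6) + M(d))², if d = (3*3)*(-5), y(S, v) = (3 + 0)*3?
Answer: 1521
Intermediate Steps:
y(S, v) = 9 (y(S, v) = 3*3 = 9)
d = -45 (d = 9*(-5) = -45)
M(f) = -3 + f
(y(3, -6) + M(d))² = (9 + (-3 - 45))² = (9 - 48)² = (-39)² = 1521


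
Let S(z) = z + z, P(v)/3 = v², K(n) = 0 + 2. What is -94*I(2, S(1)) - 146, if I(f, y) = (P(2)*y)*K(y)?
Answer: -4658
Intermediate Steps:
K(n) = 2
P(v) = 3*v²
S(z) = 2*z
I(f, y) = 24*y (I(f, y) = ((3*2²)*y)*2 = ((3*4)*y)*2 = (12*y)*2 = 24*y)
-94*I(2, S(1)) - 146 = -2256*2*1 - 146 = -2256*2 - 146 = -94*48 - 146 = -4512 - 146 = -4658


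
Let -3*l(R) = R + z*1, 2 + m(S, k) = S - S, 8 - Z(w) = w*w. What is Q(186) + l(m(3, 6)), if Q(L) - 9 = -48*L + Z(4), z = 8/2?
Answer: -26783/3 ≈ -8927.7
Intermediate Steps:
Z(w) = 8 - w**2 (Z(w) = 8 - w*w = 8 - w**2)
z = 4 (z = 8*(1/2) = 4)
m(S, k) = -2 (m(S, k) = -2 + (S - S) = -2 + 0 = -2)
Q(L) = 1 - 48*L (Q(L) = 9 + (-48*L + (8 - 1*4**2)) = 9 + (-48*L + (8 - 1*16)) = 9 + (-48*L + (8 - 16)) = 9 + (-48*L - 8) = 9 + (-8 - 48*L) = 1 - 48*L)
l(R) = -4/3 - R/3 (l(R) = -(R + 4*1)/3 = -(R + 4)/3 = -(4 + R)/3 = -4/3 - R/3)
Q(186) + l(m(3, 6)) = (1 - 48*186) + (-4/3 - 1/3*(-2)) = (1 - 8928) + (-4/3 + 2/3) = -8927 - 2/3 = -26783/3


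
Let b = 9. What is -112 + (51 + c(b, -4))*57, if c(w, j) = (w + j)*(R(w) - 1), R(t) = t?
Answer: 5075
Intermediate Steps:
c(w, j) = (-1 + w)*(j + w) (c(w, j) = (w + j)*(w - 1) = (j + w)*(-1 + w) = (-1 + w)*(j + w))
-112 + (51 + c(b, -4))*57 = -112 + (51 + (9**2 - 1*(-4) - 1*9 - 4*9))*57 = -112 + (51 + (81 + 4 - 9 - 36))*57 = -112 + (51 + 40)*57 = -112 + 91*57 = -112 + 5187 = 5075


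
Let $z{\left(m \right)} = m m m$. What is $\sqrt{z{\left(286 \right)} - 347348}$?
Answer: $2 \sqrt{5761577} \approx 4800.7$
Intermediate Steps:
$z{\left(m \right)} = m^{3}$ ($z{\left(m \right)} = m^{2} m = m^{3}$)
$\sqrt{z{\left(286 \right)} - 347348} = \sqrt{286^{3} - 347348} = \sqrt{23393656 - 347348} = \sqrt{23046308} = 2 \sqrt{5761577}$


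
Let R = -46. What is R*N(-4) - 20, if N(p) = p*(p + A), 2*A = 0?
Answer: -756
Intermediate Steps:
A = 0 (A = (1/2)*0 = 0)
N(p) = p**2 (N(p) = p*(p + 0) = p*p = p**2)
R*N(-4) - 20 = -46*(-4)**2 - 20 = -46*16 - 20 = -736 - 20 = -756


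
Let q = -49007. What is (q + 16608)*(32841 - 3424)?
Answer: -953081383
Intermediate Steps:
(q + 16608)*(32841 - 3424) = (-49007 + 16608)*(32841 - 3424) = -32399*29417 = -953081383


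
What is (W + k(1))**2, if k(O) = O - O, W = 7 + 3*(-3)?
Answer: 4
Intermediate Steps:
W = -2 (W = 7 - 9 = -2)
k(O) = 0
(W + k(1))**2 = (-2 + 0)**2 = (-2)**2 = 4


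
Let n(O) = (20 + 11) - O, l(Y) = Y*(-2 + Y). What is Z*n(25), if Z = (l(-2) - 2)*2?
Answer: 72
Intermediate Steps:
Z = 12 (Z = (-2*(-2 - 2) - 2)*2 = (-2*(-4) - 2)*2 = (8 - 2)*2 = 6*2 = 12)
n(O) = 31 - O
Z*n(25) = 12*(31 - 1*25) = 12*(31 - 25) = 12*6 = 72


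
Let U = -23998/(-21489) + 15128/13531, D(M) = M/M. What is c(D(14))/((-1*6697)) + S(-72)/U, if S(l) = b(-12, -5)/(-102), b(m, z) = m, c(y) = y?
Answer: 149365206986/2845360316845 ≈ 0.052494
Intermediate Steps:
D(M) = 1
S(l) = 2/17 (S(l) = -12/(-102) = -12*(-1/102) = 2/17)
U = 49984810/22366743 (U = -23998*(-1/21489) + 15128*(1/13531) = 1846/1653 + 15128/13531 = 49984810/22366743 ≈ 2.2348)
c(D(14))/((-1*6697)) + S(-72)/U = 1/(-1*6697) + 2/(17*(49984810/22366743)) = 1/(-6697) + (2/17)*(22366743/49984810) = 1*(-1/6697) + 22366743/424870885 = -1/6697 + 22366743/424870885 = 149365206986/2845360316845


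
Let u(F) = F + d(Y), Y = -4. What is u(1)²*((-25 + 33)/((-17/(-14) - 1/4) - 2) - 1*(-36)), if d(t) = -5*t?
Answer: 361620/29 ≈ 12470.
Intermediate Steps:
u(F) = 20 + F (u(F) = F - 5*(-4) = F + 20 = 20 + F)
u(1)²*((-25 + 33)/((-17/(-14) - 1/4) - 2) - 1*(-36)) = (20 + 1)²*((-25 + 33)/((-17/(-14) - 1/4) - 2) - 1*(-36)) = 21²*(8/((-17*(-1/14) - 1*¼) - 2) + 36) = 441*(8/((17/14 - ¼) - 2) + 36) = 441*(8/(27/28 - 2) + 36) = 441*(8/(-29/28) + 36) = 441*(8*(-28/29) + 36) = 441*(-224/29 + 36) = 441*(820/29) = 361620/29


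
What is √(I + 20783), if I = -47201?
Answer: I*√26418 ≈ 162.54*I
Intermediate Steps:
√(I + 20783) = √(-47201 + 20783) = √(-26418) = I*√26418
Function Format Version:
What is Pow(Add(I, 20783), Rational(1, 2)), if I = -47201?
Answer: Mul(I, Pow(26418, Rational(1, 2))) ≈ Mul(162.54, I)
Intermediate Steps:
Pow(Add(I, 20783), Rational(1, 2)) = Pow(Add(-47201, 20783), Rational(1, 2)) = Pow(-26418, Rational(1, 2)) = Mul(I, Pow(26418, Rational(1, 2)))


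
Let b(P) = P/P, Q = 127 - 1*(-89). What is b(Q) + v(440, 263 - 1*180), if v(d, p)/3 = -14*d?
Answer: -18479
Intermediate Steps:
v(d, p) = -42*d (v(d, p) = 3*(-14*d) = -42*d)
Q = 216 (Q = 127 + 89 = 216)
b(P) = 1
b(Q) + v(440, 263 - 1*180) = 1 - 42*440 = 1 - 18480 = -18479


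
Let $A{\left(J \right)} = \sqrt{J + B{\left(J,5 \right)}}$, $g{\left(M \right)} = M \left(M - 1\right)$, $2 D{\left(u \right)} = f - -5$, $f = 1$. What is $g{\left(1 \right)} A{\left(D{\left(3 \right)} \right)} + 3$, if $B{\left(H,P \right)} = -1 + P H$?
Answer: $3$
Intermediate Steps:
$D{\left(u \right)} = 3$ ($D{\left(u \right)} = \frac{1 - -5}{2} = \frac{1 + 5}{2} = \frac{1}{2} \cdot 6 = 3$)
$B{\left(H,P \right)} = -1 + H P$
$g{\left(M \right)} = M \left(-1 + M\right)$
$A{\left(J \right)} = \sqrt{-1 + 6 J}$ ($A{\left(J \right)} = \sqrt{J + \left(-1 + J 5\right)} = \sqrt{J + \left(-1 + 5 J\right)} = \sqrt{-1 + 6 J}$)
$g{\left(1 \right)} A{\left(D{\left(3 \right)} \right)} + 3 = 1 \left(-1 + 1\right) \sqrt{-1 + 6 \cdot 3} + 3 = 1 \cdot 0 \sqrt{-1 + 18} + 3 = 0 \sqrt{17} + 3 = 0 + 3 = 3$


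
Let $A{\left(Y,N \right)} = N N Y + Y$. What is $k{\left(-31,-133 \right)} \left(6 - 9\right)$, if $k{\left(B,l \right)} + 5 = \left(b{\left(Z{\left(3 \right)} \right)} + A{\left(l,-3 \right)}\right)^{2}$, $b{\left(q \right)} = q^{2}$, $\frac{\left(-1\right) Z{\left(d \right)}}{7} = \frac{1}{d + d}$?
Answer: $- \frac{2287798081}{432} \approx -5.2958 \cdot 10^{6}$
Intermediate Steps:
$Z{\left(d \right)} = - \frac{7}{2 d}$ ($Z{\left(d \right)} = - \frac{7}{d + d} = - \frac{7}{2 d}$)
$A{\left(Y,N \right)} = Y + Y N^{2}$ ($A{\left(Y,N \right)} = N^{2} Y + Y = Y N^{2} + Y = Y + Y N^{2}$)
$k{\left(B,l \right)} = -5 + \left(\frac{49}{36} + 10 l\right)^{2}$ ($k{\left(B,l \right)} = -5 + \left(\left(- \frac{7}{2 \cdot 3}\right)^{2} + l \left(1 + \left(-3\right)^{2}\right)\right)^{2} = -5 + \left(\left(\left(- \frac{7}{2}\right) \frac{1}{3}\right)^{2} + l \left(1 + 9\right)\right)^{2} = -5 + \left(\left(- \frac{7}{6}\right)^{2} + l 10\right)^{2} = -5 + \left(\frac{49}{36} + 10 l\right)^{2}$)
$k{\left(-31,-133 \right)} \left(6 - 9\right) = \left(-5 + \frac{\left(49 + 360 \left(-133\right)\right)^{2}}{1296}\right) \left(6 - 9\right) = \left(-5 + \frac{\left(49 - 47880\right)^{2}}{1296}\right) \left(6 - 9\right) = \left(-5 + \frac{\left(-47831\right)^{2}}{1296}\right) \left(-3\right) = \left(-5 + \frac{1}{1296} \cdot 2287804561\right) \left(-3\right) = \left(-5 + \frac{2287804561}{1296}\right) \left(-3\right) = \frac{2287798081}{1296} \left(-3\right) = - \frac{2287798081}{432}$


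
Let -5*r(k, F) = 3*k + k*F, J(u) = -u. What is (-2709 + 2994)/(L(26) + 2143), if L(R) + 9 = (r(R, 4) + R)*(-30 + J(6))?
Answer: 1425/12542 ≈ 0.11362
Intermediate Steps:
r(k, F) = -3*k/5 - F*k/5 (r(k, F) = -(3*k + k*F)/5 = -(3*k + F*k)/5 = -3*k/5 - F*k/5)
L(R) = -9 + 72*R/5 (L(R) = -9 + (-R*(3 + 4)/5 + R)*(-30 - 1*6) = -9 + (-⅕*R*7 + R)*(-30 - 6) = -9 + (-7*R/5 + R)*(-36) = -9 - 2*R/5*(-36) = -9 + 72*R/5)
(-2709 + 2994)/(L(26) + 2143) = (-2709 + 2994)/((-9 + (72/5)*26) + 2143) = 285/((-9 + 1872/5) + 2143) = 285/(1827/5 + 2143) = 285/(12542/5) = 285*(5/12542) = 1425/12542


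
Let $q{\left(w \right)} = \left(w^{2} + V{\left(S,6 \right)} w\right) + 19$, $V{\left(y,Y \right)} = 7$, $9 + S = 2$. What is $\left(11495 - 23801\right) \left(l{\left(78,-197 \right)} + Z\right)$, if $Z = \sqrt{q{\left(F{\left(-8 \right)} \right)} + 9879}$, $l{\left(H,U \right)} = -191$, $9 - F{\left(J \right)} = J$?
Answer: $2350446 - 12306 \sqrt{10306} \approx 1.1012 \cdot 10^{6}$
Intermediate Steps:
$S = -7$ ($S = -9 + 2 = -7$)
$F{\left(J \right)} = 9 - J$
$q{\left(w \right)} = 19 + w^{2} + 7 w$ ($q{\left(w \right)} = \left(w^{2} + 7 w\right) + 19 = 19 + w^{2} + 7 w$)
$Z = \sqrt{10306}$ ($Z = \sqrt{\left(19 + \left(9 - -8\right)^{2} + 7 \left(9 - -8\right)\right) + 9879} = \sqrt{\left(19 + \left(9 + 8\right)^{2} + 7 \left(9 + 8\right)\right) + 9879} = \sqrt{\left(19 + 17^{2} + 7 \cdot 17\right) + 9879} = \sqrt{\left(19 + 289 + 119\right) + 9879} = \sqrt{427 + 9879} = \sqrt{10306} \approx 101.52$)
$\left(11495 - 23801\right) \left(l{\left(78,-197 \right)} + Z\right) = \left(11495 - 23801\right) \left(-191 + \sqrt{10306}\right) = - 12306 \left(-191 + \sqrt{10306}\right) = 2350446 - 12306 \sqrt{10306}$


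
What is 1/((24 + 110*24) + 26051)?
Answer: 1/28715 ≈ 3.4825e-5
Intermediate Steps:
1/((24 + 110*24) + 26051) = 1/((24 + 2640) + 26051) = 1/(2664 + 26051) = 1/28715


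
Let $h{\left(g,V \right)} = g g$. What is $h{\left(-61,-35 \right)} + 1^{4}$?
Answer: $3722$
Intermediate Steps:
$h{\left(g,V \right)} = g^{2}$
$h{\left(-61,-35 \right)} + 1^{4} = \left(-61\right)^{2} + 1^{4} = 3721 + 1 = 3722$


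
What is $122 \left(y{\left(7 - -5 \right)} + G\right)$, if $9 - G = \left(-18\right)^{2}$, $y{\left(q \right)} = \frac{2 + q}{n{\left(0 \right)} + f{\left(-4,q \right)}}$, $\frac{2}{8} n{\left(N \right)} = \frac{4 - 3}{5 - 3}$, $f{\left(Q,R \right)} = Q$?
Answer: $-39284$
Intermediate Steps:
$n{\left(N \right)} = 2$ ($n{\left(N \right)} = 4 \frac{4 - 3}{5 - 3} = 4 \cdot 1 \cdot \frac{1}{2} = 4 \cdot \frac{1}{2} = 2$)
$y{\left(q \right)} = -1 - \frac{q}{2}$ ($y{\left(q \right)} = \frac{2 + q}{2 - 4} = \frac{2 + q}{-2} = \left(2 + q\right) \left(- \frac{1}{2}\right) = -1 - \frac{q}{2}$)
$G = -315$ ($G = 9 - \left(-18\right)^{2} = 9 - 324 = -315$)
$122 \left(y{\left(7 - -5 \right)} + G\right) = 122 \left(\left(-1 - \frac{7 - -5}{2}\right) - 315\right) = 122 \left(\left(-1 - \frac{7 + 5}{2}\right) - 315\right) = 122 \left(\left(-1 - 6\right) - 315\right) = 122 \left(-7 - 315\right) = 122 \left(-322\right) = -39284$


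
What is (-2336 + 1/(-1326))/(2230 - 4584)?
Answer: 3097537/3121404 ≈ 0.99235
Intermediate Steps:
(-2336 + 1/(-1326))/(2230 - 4584) = (-2336 - 1/1326)/(-2354) = -3097537/1326*(-1/2354) = 3097537/3121404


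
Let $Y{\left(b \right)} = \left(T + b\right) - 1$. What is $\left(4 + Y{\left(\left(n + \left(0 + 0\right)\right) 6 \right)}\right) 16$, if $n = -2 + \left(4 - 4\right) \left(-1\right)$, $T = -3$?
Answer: $-192$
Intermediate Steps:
$n = -2$ ($n = -2 + 0 \left(-1\right) = -2 + 0 = -2$)
$Y{\left(b \right)} = -4 + b$ ($Y{\left(b \right)} = \left(-3 + b\right) - 1 = -4 + b$)
$\left(4 + Y{\left(\left(n + \left(0 + 0\right)\right) 6 \right)}\right) 16 = \left(4 + \left(-4 + \left(-2 + \left(0 + 0\right)\right) 6\right)\right) 16 = \left(4 + \left(-4 + \left(-2 + 0\right) 6\right)\right) 16 = \left(4 - 16\right) 16 = \left(-12\right) 16 = -192$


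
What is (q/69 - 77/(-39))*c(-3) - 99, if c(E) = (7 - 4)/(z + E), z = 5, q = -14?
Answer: -57613/598 ≈ -96.343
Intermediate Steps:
c(E) = 3/(5 + E) (c(E) = (7 - 4)/(5 + E) = 3/(5 + E))
(q/69 - 77/(-39))*c(-3) - 99 = (-14/69 - 77/(-39))*(3/(5 - 3)) - 99 = (-14*1/69 - 77*(-1/39))*(3/2) - 99 = (-14/69 + 77/39)*(3*(½)) - 99 = (1589/897)*(3/2) - 99 = 1589/598 - 99 = -57613/598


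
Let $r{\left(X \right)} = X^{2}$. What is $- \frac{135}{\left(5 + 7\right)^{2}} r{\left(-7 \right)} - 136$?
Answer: $- \frac{2911}{16} \approx -181.94$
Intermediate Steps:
$- \frac{135}{\left(5 + 7\right)^{2}} r{\left(-7 \right)} - 136 = - \frac{135}{\left(5 + 7\right)^{2}} \left(-7\right)^{2} - 136 = - \frac{135}{12^{2}} \cdot 49 - 136 = - \frac{135}{144} \cdot 49 - 136 = \left(-135\right) \frac{1}{144} \cdot 49 - 136 = \left(- \frac{15}{16}\right) 49 - 136 = - \frac{735}{16} - 136 = - \frac{2911}{16}$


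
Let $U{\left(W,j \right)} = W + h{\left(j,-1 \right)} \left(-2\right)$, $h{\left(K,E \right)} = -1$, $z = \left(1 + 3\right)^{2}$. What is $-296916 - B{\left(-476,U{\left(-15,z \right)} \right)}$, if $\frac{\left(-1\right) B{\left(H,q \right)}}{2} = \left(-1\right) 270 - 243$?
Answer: $-297942$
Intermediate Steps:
$z = 16$ ($z = 4^{2} = 16$)
$U{\left(W,j \right)} = 2 + W$ ($U{\left(W,j \right)} = W - -2 = W + 2 = 2 + W$)
$B{\left(H,q \right)} = 1026$ ($B{\left(H,q \right)} = - 2 \left(\left(-1\right) 270 - 243\right) = - 2 \left(-270 - 243\right) = \left(-2\right) \left(-513\right) = 1026$)
$-296916 - B{\left(-476,U{\left(-15,z \right)} \right)} = -296916 - 1026 = -297942$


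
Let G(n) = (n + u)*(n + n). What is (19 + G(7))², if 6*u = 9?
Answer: 19044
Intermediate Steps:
u = 3/2 (u = (⅙)*9 = 3/2 ≈ 1.5000)
G(n) = 2*n*(3/2 + n) (G(n) = (n + 3/2)*(n + n) = (3/2 + n)*(2*n) = 2*n*(3/2 + n))
(19 + G(7))² = (19 + 7*(3 + 2*7))² = (19 + 7*(3 + 14))² = (19 + 7*17)² = (19 + 119)² = 138² = 19044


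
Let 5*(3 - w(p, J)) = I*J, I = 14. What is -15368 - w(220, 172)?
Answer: -74447/5 ≈ -14889.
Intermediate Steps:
w(p, J) = 3 - 14*J/5
-15368 - w(220, 172) = -15368 - (3 - 14/5*172) = -15368 - (3 - 2408/5) = -15368 - 1*(-2393/5) = -15368 + 2393/5 = -74447/5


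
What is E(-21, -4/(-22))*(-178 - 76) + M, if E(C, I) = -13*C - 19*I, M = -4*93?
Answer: -757202/11 ≈ -68837.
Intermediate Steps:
M = -372
E(C, I) = -19*I - 13*C
E(-21, -4/(-22))*(-178 - 76) + M = (-(-76)/(-22) - 13*(-21))*(-178 - 76) - 372 = (-(-76)*(-1)/22 + 273)*(-254) - 372 = (-19*2/11 + 273)*(-254) - 372 = (-38/11 + 273)*(-254) - 372 = (2965/11)*(-254) - 372 = -753110/11 - 372 = -757202/11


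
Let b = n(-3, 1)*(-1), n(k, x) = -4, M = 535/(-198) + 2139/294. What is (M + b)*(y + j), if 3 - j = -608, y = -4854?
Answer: -176466370/4851 ≈ -36377.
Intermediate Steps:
M = 22186/4851 (M = 535*(-1/198) + 2139*(1/294) = -535/198 + 713/98 = 22186/4851 ≈ 4.5735)
j = 611 (j = 3 - 1*(-608) = 3 + 608 = 611)
b = 4 (b = -4*(-1) = 4)
(M + b)*(y + j) = (22186/4851 + 4)*(-4854 + 611) = (41590/4851)*(-4243) = -176466370/4851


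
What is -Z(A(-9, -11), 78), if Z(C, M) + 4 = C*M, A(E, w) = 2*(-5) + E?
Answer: 1486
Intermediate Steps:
A(E, w) = -10 + E
Z(C, M) = -4 + C*M
-Z(A(-9, -11), 78) = -(-4 + (-10 - 9)*78) = -(-4 - 19*78) = -(-4 - 1482) = -1*(-1486) = 1486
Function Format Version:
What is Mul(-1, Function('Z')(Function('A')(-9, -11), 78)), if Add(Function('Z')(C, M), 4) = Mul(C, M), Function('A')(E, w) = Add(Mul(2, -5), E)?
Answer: 1486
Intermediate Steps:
Function('A')(E, w) = Add(-10, E)
Function('Z')(C, M) = Add(-4, Mul(C, M))
Mul(-1, Function('Z')(Function('A')(-9, -11), 78)) = Mul(-1, Add(-4, Mul(Add(-10, -9), 78))) = Mul(-1, Add(-4, Mul(-19, 78))) = Mul(-1, Add(-4, -1482)) = Mul(-1, -1486) = 1486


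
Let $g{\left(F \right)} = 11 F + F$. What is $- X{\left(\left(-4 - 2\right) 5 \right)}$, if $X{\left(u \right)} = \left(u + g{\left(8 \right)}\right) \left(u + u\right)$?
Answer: $3960$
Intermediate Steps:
$g{\left(F \right)} = 12 F$
$X{\left(u \right)} = 2 u \left(96 + u\right)$ ($X{\left(u \right)} = \left(u + 12 \cdot 8\right) \left(u + u\right) = \left(u + 96\right) 2 u = \left(96 + u\right) 2 u = 2 u \left(96 + u\right)$)
$- X{\left(\left(-4 - 2\right) 5 \right)} = - 2 \left(-4 - 2\right) 5 \left(96 + \left(-4 - 2\right) 5\right) = - 2 \left(\left(-6\right) 5\right) \left(96 - 30\right) = - 2 \left(-30\right) \left(96 - 30\right) = - 2 \left(-30\right) 66 = \left(-1\right) \left(-3960\right) = 3960$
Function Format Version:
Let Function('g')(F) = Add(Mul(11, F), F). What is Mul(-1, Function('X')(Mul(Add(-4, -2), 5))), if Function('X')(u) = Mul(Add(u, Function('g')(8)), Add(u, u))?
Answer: 3960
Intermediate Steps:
Function('g')(F) = Mul(12, F)
Function('X')(u) = Mul(2, u, Add(96, u)) (Function('X')(u) = Mul(Add(u, Mul(12, 8)), Add(u, u)) = Mul(Add(u, 96), Mul(2, u)) = Mul(Add(96, u), Mul(2, u)) = Mul(2, u, Add(96, u)))
Mul(-1, Function('X')(Mul(Add(-4, -2), 5))) = Mul(-1, Mul(2, Mul(Add(-4, -2), 5), Add(96, Mul(Add(-4, -2), 5)))) = Mul(-1, Mul(2, Mul(-6, 5), Add(96, Mul(-6, 5)))) = Mul(-1, Mul(2, -30, Add(96, -30))) = Mul(-1, Mul(2, -30, 66)) = Mul(-1, -3960) = 3960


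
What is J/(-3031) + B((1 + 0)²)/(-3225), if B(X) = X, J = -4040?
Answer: 13025969/9774975 ≈ 1.3326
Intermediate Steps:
J/(-3031) + B((1 + 0)²)/(-3225) = -4040/(-3031) + (1 + 0)²/(-3225) = -4040*(-1/3031) + 1²*(-1/3225) = 4040/3031 + 1*(-1/3225) = 4040/3031 - 1/3225 = 13025969/9774975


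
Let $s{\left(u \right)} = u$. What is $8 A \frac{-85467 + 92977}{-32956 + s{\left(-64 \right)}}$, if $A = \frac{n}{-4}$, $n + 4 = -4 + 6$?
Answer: $- \frac{1502}{1651} \approx -0.90975$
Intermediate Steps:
$n = -2$ ($n = -4 + \left(-4 + 6\right) = -4 + 2 = -2$)
$A = \frac{1}{2}$ ($A = - \frac{2}{-4} = \left(-2\right) \left(- \frac{1}{4}\right) = \frac{1}{2} \approx 0.5$)
$8 A \frac{-85467 + 92977}{-32956 + s{\left(-64 \right)}} = 8 \cdot \frac{1}{2} \frac{-85467 + 92977}{-32956 - 64} = 4 \frac{7510}{-33020} = 4 \cdot 7510 \left(- \frac{1}{33020}\right) = 4 \left(- \frac{751}{3302}\right) = - \frac{1502}{1651}$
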